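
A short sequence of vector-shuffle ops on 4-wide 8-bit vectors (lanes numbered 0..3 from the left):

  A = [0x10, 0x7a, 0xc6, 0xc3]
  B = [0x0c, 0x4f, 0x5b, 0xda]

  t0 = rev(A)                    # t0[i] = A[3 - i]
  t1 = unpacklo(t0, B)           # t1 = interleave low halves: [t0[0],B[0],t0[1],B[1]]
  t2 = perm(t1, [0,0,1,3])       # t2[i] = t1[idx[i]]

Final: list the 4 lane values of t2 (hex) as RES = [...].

RES = [0xc3, 0xc3, 0x0c, 0x4f]

→ t0 |c3|c6|7a|10|
→ t1 |c3|0c|c6|4f|
→ t2 |c3|c3|0c|4f|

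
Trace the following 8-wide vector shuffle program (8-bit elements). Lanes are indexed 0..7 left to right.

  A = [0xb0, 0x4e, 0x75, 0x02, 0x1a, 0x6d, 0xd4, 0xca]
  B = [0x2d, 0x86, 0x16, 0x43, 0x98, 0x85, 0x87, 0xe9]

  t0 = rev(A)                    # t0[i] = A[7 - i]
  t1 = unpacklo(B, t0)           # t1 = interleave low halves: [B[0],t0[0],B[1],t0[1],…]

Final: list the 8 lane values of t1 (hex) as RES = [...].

t0 = [0xca, 0xd4, 0x6d, 0x1a, 0x02, 0x75, 0x4e, 0xb0]
t1 = [0x2d, 0xca, 0x86, 0xd4, 0x16, 0x6d, 0x43, 0x1a]

RES = [0x2d, 0xca, 0x86, 0xd4, 0x16, 0x6d, 0x43, 0x1a]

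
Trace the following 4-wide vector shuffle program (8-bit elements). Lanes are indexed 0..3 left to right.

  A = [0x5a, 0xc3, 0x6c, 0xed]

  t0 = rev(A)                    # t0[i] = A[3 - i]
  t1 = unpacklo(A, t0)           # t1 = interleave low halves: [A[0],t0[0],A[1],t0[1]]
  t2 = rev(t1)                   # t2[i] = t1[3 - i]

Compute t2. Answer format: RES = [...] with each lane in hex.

RES = [ 0x6c  0xc3  0xed  0x5a ]

  t0: ed 6c c3 5a
  t1: 5a ed c3 6c
  t2: 6c c3 ed 5a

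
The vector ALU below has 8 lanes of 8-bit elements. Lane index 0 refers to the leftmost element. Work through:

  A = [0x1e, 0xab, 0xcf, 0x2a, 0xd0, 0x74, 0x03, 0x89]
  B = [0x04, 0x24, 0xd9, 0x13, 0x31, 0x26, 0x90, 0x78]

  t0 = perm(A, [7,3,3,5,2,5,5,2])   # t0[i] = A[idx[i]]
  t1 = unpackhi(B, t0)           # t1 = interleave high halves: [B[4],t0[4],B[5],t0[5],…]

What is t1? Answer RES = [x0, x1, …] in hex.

RES = [0x31, 0xcf, 0x26, 0x74, 0x90, 0x74, 0x78, 0xcf]

  t0: 89 2a 2a 74 cf 74 74 cf
  t1: 31 cf 26 74 90 74 78 cf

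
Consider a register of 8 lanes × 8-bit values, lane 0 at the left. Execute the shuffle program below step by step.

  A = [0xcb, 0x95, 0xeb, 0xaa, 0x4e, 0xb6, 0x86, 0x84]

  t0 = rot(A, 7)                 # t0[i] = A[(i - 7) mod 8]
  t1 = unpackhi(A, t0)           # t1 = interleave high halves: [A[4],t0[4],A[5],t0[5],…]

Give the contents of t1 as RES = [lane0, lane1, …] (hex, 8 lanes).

→ t0 |95|eb|aa|4e|b6|86|84|cb|
→ t1 |4e|b6|b6|86|86|84|84|cb|

RES = [0x4e, 0xb6, 0xb6, 0x86, 0x86, 0x84, 0x84, 0xcb]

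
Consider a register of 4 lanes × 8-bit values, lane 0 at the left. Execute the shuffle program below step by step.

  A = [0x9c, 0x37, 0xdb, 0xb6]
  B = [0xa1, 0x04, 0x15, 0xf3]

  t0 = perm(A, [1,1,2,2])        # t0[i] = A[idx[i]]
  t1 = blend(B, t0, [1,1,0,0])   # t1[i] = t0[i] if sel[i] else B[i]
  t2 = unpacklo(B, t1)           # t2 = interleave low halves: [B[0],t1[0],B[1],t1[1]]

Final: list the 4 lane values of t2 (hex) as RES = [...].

  t0: 37 37 db db
  t1: 37 37 15 f3
  t2: a1 37 04 37

RES = [0xa1, 0x37, 0x04, 0x37]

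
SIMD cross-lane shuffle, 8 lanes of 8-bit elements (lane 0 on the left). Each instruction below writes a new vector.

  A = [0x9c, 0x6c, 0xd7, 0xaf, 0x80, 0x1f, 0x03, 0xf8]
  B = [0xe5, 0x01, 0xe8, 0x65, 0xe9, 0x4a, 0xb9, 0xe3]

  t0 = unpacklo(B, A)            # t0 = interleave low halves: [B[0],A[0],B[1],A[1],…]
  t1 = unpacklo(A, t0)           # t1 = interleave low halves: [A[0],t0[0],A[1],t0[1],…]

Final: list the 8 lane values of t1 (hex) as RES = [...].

t0 = [0xe5, 0x9c, 0x01, 0x6c, 0xe8, 0xd7, 0x65, 0xaf]
t1 = [0x9c, 0xe5, 0x6c, 0x9c, 0xd7, 0x01, 0xaf, 0x6c]

RES = [ 0x9c  0xe5  0x6c  0x9c  0xd7  0x01  0xaf  0x6c ]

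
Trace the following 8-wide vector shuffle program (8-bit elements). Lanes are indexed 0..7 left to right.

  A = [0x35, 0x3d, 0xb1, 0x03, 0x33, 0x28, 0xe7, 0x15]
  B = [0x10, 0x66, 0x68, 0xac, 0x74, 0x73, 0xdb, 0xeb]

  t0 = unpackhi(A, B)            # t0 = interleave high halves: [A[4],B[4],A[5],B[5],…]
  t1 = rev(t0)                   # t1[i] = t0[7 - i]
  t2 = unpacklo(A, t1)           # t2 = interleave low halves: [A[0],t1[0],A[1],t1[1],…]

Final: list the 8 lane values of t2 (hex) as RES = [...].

→ t0 |33|74|28|73|e7|db|15|eb|
→ t1 |eb|15|db|e7|73|28|74|33|
→ t2 |35|eb|3d|15|b1|db|03|e7|

RES = [ 0x35  0xeb  0x3d  0x15  0xb1  0xdb  0x03  0xe7 ]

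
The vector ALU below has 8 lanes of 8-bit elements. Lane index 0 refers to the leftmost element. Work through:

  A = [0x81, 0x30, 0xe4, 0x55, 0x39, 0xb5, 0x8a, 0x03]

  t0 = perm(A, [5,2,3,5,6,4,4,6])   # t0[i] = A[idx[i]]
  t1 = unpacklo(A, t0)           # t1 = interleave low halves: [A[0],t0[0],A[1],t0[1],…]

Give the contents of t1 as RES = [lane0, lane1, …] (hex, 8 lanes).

RES = [ 0x81  0xb5  0x30  0xe4  0xe4  0x55  0x55  0xb5 ]

  t0: b5 e4 55 b5 8a 39 39 8a
  t1: 81 b5 30 e4 e4 55 55 b5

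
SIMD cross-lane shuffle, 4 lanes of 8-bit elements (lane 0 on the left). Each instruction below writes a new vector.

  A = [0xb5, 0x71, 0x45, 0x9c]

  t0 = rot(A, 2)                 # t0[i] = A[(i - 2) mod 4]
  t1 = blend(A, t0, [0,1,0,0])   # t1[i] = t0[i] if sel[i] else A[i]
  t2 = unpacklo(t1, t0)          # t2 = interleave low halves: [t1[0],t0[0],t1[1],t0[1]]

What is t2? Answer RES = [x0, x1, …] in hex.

RES = [ 0xb5  0x45  0x9c  0x9c ]

  t0: 45 9c b5 71
  t1: b5 9c 45 9c
  t2: b5 45 9c 9c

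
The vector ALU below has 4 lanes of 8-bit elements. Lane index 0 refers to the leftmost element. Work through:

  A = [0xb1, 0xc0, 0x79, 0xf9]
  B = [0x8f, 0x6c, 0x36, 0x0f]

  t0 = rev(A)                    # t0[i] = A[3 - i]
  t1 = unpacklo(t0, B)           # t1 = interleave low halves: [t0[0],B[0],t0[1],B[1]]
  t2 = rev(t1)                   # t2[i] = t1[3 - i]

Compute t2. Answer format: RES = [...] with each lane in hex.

RES = [0x6c, 0x79, 0x8f, 0xf9]

  t0: f9 79 c0 b1
  t1: f9 8f 79 6c
  t2: 6c 79 8f f9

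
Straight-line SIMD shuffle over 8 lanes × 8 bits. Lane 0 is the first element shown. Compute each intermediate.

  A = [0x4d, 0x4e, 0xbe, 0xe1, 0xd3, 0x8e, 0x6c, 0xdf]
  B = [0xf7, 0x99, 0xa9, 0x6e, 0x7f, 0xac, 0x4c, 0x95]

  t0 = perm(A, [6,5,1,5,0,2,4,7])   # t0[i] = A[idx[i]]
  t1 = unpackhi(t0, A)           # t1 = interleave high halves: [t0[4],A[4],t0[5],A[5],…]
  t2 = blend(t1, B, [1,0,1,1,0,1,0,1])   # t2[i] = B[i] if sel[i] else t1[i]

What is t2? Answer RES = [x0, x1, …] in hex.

t0 = [0x6c, 0x8e, 0x4e, 0x8e, 0x4d, 0xbe, 0xd3, 0xdf]
t1 = [0x4d, 0xd3, 0xbe, 0x8e, 0xd3, 0x6c, 0xdf, 0xdf]
t2 = [0xf7, 0xd3, 0xa9, 0x6e, 0xd3, 0xac, 0xdf, 0x95]

RES = [ 0xf7  0xd3  0xa9  0x6e  0xd3  0xac  0xdf  0x95 ]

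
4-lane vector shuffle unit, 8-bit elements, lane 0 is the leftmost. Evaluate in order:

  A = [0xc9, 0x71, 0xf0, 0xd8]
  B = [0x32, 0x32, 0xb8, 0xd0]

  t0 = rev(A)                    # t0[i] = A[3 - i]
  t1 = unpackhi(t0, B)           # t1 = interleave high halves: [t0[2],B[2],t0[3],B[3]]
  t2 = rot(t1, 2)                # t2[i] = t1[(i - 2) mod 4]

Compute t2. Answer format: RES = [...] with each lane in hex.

RES = [0xc9, 0xd0, 0x71, 0xb8]

t0 = [0xd8, 0xf0, 0x71, 0xc9]
t1 = [0x71, 0xb8, 0xc9, 0xd0]
t2 = [0xc9, 0xd0, 0x71, 0xb8]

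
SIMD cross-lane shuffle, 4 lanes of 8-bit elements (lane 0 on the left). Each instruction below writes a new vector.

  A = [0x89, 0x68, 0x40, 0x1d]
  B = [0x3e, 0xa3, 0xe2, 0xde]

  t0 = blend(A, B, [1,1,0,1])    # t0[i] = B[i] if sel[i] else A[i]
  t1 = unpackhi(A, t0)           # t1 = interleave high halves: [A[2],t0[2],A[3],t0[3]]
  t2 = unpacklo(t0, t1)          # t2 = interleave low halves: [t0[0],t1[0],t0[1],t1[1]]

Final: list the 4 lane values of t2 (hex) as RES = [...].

RES = [0x3e, 0x40, 0xa3, 0x40]

→ t0 |3e|a3|40|de|
→ t1 |40|40|1d|de|
→ t2 |3e|40|a3|40|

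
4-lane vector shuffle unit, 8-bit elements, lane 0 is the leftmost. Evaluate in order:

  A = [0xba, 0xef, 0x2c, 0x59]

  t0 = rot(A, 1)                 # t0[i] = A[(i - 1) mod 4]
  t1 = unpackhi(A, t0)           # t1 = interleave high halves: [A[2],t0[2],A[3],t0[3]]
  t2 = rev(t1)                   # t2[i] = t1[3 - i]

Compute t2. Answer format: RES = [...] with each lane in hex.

  t0: 59 ba ef 2c
  t1: 2c ef 59 2c
  t2: 2c 59 ef 2c

RES = [0x2c, 0x59, 0xef, 0x2c]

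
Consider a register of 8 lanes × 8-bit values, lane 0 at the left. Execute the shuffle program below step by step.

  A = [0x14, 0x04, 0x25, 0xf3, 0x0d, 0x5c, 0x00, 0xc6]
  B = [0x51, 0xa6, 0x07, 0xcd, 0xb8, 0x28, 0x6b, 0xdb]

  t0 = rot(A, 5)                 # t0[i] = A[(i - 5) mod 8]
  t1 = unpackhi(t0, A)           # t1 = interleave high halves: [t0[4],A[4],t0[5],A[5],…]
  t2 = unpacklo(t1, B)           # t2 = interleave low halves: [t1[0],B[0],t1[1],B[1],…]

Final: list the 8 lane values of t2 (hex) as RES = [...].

RES = [ 0xc6  0x51  0x0d  0xa6  0x14  0x07  0x5c  0xcd ]

  t0: f3 0d 5c 00 c6 14 04 25
  t1: c6 0d 14 5c 04 00 25 c6
  t2: c6 51 0d a6 14 07 5c cd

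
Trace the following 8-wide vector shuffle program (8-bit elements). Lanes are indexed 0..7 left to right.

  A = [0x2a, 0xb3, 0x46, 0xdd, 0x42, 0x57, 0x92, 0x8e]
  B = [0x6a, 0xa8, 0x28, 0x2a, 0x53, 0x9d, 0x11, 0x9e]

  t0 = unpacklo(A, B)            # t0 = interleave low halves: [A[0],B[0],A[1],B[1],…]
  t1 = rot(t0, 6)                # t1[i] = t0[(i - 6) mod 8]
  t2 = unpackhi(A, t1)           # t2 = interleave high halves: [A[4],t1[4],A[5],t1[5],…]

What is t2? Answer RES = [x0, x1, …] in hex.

  t0: 2a 6a b3 a8 46 28 dd 2a
  t1: b3 a8 46 28 dd 2a 2a 6a
  t2: 42 dd 57 2a 92 2a 8e 6a

RES = [0x42, 0xdd, 0x57, 0x2a, 0x92, 0x2a, 0x8e, 0x6a]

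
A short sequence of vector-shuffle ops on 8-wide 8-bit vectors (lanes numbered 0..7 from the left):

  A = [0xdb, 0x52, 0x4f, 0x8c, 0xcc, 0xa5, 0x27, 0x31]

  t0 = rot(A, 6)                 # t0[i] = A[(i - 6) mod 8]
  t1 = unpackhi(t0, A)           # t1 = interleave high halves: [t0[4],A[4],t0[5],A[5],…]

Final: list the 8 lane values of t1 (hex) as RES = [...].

RES = [0x27, 0xcc, 0x31, 0xa5, 0xdb, 0x27, 0x52, 0x31]

t0 = [0x4f, 0x8c, 0xcc, 0xa5, 0x27, 0x31, 0xdb, 0x52]
t1 = [0x27, 0xcc, 0x31, 0xa5, 0xdb, 0x27, 0x52, 0x31]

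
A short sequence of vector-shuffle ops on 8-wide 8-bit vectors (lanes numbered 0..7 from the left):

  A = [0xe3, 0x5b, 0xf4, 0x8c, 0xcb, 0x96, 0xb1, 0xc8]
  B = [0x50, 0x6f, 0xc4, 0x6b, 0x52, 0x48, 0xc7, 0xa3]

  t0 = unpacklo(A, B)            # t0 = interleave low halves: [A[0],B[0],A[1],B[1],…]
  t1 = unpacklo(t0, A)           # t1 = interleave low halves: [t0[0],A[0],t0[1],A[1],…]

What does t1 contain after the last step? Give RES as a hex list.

RES = [ 0xe3  0xe3  0x50  0x5b  0x5b  0xf4  0x6f  0x8c ]

  t0: e3 50 5b 6f f4 c4 8c 6b
  t1: e3 e3 50 5b 5b f4 6f 8c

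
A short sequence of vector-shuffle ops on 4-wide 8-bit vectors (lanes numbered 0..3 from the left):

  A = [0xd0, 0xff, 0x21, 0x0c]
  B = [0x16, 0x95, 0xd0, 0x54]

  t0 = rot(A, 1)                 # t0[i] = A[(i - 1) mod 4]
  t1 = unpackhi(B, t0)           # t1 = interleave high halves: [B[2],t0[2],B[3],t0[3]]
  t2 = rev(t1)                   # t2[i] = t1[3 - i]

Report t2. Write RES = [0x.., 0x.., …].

→ t0 |0c|d0|ff|21|
→ t1 |d0|ff|54|21|
→ t2 |21|54|ff|d0|

RES = [0x21, 0x54, 0xff, 0xd0]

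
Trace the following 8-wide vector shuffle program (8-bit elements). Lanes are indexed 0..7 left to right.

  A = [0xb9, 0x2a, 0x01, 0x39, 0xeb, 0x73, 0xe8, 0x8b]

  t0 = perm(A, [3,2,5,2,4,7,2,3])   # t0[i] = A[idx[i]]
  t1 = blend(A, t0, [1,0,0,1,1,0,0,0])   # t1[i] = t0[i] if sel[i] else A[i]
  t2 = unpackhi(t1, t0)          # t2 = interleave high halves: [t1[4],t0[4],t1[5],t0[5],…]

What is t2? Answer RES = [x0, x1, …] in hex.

RES = [ 0xeb  0xeb  0x73  0x8b  0xe8  0x01  0x8b  0x39 ]

  t0: 39 01 73 01 eb 8b 01 39
  t1: 39 2a 01 01 eb 73 e8 8b
  t2: eb eb 73 8b e8 01 8b 39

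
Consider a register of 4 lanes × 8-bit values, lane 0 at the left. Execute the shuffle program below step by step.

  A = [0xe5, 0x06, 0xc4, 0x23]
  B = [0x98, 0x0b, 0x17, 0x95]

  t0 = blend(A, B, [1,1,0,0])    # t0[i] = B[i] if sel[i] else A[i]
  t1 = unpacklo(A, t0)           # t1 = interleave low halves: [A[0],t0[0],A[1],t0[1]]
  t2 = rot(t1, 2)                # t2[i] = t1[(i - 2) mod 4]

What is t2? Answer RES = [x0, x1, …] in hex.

t0 = [0x98, 0x0b, 0xc4, 0x23]
t1 = [0xe5, 0x98, 0x06, 0x0b]
t2 = [0x06, 0x0b, 0xe5, 0x98]

RES = [ 0x06  0x0b  0xe5  0x98 ]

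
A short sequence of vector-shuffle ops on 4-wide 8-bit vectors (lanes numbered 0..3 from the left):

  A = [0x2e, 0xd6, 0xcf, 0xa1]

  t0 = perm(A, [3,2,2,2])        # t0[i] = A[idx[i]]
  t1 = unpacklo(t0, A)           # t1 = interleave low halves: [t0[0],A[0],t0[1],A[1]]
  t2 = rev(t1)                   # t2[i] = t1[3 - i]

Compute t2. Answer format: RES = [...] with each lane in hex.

t0 = [0xa1, 0xcf, 0xcf, 0xcf]
t1 = [0xa1, 0x2e, 0xcf, 0xd6]
t2 = [0xd6, 0xcf, 0x2e, 0xa1]

RES = [0xd6, 0xcf, 0x2e, 0xa1]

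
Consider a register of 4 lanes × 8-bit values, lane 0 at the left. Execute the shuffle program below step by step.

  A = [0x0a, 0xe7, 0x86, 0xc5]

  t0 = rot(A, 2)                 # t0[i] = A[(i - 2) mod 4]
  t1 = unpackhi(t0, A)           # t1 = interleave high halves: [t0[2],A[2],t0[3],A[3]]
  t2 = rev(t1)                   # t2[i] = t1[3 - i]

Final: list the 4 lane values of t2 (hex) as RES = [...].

RES = [ 0xc5  0xe7  0x86  0x0a ]

t0 = [0x86, 0xc5, 0x0a, 0xe7]
t1 = [0x0a, 0x86, 0xe7, 0xc5]
t2 = [0xc5, 0xe7, 0x86, 0x0a]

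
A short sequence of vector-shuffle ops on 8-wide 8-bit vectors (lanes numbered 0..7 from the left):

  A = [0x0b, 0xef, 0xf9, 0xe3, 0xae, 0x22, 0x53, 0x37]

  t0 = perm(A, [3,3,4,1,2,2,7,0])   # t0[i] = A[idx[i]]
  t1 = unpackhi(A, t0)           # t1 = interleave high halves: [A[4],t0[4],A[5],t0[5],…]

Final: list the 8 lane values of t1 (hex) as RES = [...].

  t0: e3 e3 ae ef f9 f9 37 0b
  t1: ae f9 22 f9 53 37 37 0b

RES = [0xae, 0xf9, 0x22, 0xf9, 0x53, 0x37, 0x37, 0x0b]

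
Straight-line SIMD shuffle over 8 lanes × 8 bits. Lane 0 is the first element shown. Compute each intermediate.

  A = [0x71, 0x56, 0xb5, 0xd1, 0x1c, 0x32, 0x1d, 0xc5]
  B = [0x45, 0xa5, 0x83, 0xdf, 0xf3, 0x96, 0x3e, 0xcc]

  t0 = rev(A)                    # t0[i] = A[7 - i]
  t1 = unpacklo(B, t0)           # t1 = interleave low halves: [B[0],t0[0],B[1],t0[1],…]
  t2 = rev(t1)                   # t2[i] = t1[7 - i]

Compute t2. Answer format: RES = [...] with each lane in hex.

RES = [0x1c, 0xdf, 0x32, 0x83, 0x1d, 0xa5, 0xc5, 0x45]

  t0: c5 1d 32 1c d1 b5 56 71
  t1: 45 c5 a5 1d 83 32 df 1c
  t2: 1c df 32 83 1d a5 c5 45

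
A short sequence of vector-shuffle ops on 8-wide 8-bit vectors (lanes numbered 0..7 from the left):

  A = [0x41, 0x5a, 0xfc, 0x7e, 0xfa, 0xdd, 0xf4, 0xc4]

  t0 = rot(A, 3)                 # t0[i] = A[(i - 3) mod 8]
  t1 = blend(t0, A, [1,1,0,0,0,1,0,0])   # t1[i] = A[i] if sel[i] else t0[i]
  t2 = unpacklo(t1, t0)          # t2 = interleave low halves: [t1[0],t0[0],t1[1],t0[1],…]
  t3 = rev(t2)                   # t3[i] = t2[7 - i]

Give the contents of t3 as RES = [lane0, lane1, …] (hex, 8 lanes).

t0 = [0xdd, 0xf4, 0xc4, 0x41, 0x5a, 0xfc, 0x7e, 0xfa]
t1 = [0x41, 0x5a, 0xc4, 0x41, 0x5a, 0xdd, 0x7e, 0xfa]
t2 = [0x41, 0xdd, 0x5a, 0xf4, 0xc4, 0xc4, 0x41, 0x41]
t3 = [0x41, 0x41, 0xc4, 0xc4, 0xf4, 0x5a, 0xdd, 0x41]

RES = [0x41, 0x41, 0xc4, 0xc4, 0xf4, 0x5a, 0xdd, 0x41]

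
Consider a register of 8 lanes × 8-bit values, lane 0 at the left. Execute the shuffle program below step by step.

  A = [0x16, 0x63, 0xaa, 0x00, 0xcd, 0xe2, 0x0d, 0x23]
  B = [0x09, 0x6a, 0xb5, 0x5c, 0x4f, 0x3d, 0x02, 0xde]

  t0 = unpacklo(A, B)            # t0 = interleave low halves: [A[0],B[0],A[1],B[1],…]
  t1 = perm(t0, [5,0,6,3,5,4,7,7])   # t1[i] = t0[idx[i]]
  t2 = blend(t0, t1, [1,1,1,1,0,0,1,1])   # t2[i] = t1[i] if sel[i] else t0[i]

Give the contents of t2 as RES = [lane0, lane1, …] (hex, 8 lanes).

RES = [ 0xb5  0x16  0x00  0x6a  0xaa  0xb5  0x5c  0x5c ]

→ t0 |16|09|63|6a|aa|b5|00|5c|
→ t1 |b5|16|00|6a|b5|aa|5c|5c|
→ t2 |b5|16|00|6a|aa|b5|5c|5c|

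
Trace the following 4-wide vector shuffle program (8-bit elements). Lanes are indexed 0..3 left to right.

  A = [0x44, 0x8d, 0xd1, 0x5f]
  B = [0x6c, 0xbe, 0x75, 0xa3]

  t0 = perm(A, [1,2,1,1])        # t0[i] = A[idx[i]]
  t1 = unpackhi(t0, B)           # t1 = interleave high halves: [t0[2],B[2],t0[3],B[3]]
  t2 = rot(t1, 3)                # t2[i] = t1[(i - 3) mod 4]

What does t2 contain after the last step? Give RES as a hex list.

  t0: 8d d1 8d 8d
  t1: 8d 75 8d a3
  t2: 75 8d a3 8d

RES = [ 0x75  0x8d  0xa3  0x8d ]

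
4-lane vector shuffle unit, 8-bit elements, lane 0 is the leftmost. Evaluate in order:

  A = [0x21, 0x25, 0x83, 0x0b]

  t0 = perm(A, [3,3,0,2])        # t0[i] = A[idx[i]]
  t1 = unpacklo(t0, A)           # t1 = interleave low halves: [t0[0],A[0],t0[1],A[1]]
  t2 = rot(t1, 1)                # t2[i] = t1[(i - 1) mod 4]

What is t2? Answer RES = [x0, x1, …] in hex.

t0 = [0x0b, 0x0b, 0x21, 0x83]
t1 = [0x0b, 0x21, 0x0b, 0x25]
t2 = [0x25, 0x0b, 0x21, 0x0b]

RES = [ 0x25  0x0b  0x21  0x0b ]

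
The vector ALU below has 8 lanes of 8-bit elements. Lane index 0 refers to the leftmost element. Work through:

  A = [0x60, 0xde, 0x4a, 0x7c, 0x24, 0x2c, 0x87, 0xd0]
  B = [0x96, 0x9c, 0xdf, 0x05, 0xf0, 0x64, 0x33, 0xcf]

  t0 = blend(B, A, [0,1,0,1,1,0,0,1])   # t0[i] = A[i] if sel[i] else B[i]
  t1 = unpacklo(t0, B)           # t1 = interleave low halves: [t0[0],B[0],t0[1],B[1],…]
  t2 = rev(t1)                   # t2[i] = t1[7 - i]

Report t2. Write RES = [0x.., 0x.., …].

t0 = [0x96, 0xde, 0xdf, 0x7c, 0x24, 0x64, 0x33, 0xd0]
t1 = [0x96, 0x96, 0xde, 0x9c, 0xdf, 0xdf, 0x7c, 0x05]
t2 = [0x05, 0x7c, 0xdf, 0xdf, 0x9c, 0xde, 0x96, 0x96]

RES = [0x05, 0x7c, 0xdf, 0xdf, 0x9c, 0xde, 0x96, 0x96]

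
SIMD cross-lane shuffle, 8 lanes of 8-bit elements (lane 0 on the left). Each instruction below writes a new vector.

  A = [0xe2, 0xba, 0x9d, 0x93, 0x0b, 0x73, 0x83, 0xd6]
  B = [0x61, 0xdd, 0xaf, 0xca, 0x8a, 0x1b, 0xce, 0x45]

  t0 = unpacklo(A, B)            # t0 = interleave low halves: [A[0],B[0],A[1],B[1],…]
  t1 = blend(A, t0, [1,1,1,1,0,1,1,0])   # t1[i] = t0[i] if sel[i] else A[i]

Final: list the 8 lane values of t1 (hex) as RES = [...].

  t0: e2 61 ba dd 9d af 93 ca
  t1: e2 61 ba dd 0b af 93 d6

RES = [ 0xe2  0x61  0xba  0xdd  0x0b  0xaf  0x93  0xd6 ]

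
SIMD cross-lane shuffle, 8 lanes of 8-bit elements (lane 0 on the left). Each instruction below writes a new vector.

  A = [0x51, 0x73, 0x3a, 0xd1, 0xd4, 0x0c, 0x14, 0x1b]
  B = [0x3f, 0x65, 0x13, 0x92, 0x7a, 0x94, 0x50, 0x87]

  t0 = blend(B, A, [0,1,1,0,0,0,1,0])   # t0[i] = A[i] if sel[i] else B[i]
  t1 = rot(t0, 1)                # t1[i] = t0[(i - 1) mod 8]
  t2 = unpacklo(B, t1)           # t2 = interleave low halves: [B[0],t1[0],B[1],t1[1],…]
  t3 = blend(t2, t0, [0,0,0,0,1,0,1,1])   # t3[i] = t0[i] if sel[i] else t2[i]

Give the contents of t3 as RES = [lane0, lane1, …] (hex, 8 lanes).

RES = [ 0x3f  0x87  0x65  0x3f  0x7a  0x73  0x14  0x87 ]

→ t0 |3f|73|3a|92|7a|94|14|87|
→ t1 |87|3f|73|3a|92|7a|94|14|
→ t2 |3f|87|65|3f|13|73|92|3a|
→ t3 |3f|87|65|3f|7a|73|14|87|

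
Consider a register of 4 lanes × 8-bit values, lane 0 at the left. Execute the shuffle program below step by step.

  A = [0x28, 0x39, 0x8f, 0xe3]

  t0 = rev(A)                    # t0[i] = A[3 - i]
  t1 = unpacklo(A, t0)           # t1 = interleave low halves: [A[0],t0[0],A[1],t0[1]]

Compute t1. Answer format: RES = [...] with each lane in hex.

RES = [0x28, 0xe3, 0x39, 0x8f]

t0 = [0xe3, 0x8f, 0x39, 0x28]
t1 = [0x28, 0xe3, 0x39, 0x8f]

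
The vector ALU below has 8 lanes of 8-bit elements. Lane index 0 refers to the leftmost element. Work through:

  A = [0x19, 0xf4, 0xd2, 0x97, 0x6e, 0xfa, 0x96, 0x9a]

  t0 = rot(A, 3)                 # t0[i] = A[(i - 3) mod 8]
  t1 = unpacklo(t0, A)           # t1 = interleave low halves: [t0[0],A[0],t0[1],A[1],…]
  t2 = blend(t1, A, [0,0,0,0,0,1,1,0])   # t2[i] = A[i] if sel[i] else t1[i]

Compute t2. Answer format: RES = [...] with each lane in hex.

RES = [ 0xfa  0x19  0x96  0xf4  0x9a  0xfa  0x96  0x97 ]

t0 = [0xfa, 0x96, 0x9a, 0x19, 0xf4, 0xd2, 0x97, 0x6e]
t1 = [0xfa, 0x19, 0x96, 0xf4, 0x9a, 0xd2, 0x19, 0x97]
t2 = [0xfa, 0x19, 0x96, 0xf4, 0x9a, 0xfa, 0x96, 0x97]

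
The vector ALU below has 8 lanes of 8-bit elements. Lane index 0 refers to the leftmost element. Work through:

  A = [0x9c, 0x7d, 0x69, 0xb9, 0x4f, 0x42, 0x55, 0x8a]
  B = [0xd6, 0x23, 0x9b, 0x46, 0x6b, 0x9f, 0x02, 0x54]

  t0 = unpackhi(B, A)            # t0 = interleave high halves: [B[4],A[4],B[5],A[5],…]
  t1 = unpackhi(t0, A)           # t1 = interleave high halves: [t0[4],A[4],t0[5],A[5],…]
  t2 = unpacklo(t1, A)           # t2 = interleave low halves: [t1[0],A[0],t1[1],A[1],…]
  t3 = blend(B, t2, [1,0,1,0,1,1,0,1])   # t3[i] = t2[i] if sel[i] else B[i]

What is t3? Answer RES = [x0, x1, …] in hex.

RES = [0x02, 0x23, 0x4f, 0x46, 0x55, 0x69, 0x02, 0xb9]

  t0: 6b 4f 9f 42 02 55 54 8a
  t1: 02 4f 55 42 54 55 8a 8a
  t2: 02 9c 4f 7d 55 69 42 b9
  t3: 02 23 4f 46 55 69 02 b9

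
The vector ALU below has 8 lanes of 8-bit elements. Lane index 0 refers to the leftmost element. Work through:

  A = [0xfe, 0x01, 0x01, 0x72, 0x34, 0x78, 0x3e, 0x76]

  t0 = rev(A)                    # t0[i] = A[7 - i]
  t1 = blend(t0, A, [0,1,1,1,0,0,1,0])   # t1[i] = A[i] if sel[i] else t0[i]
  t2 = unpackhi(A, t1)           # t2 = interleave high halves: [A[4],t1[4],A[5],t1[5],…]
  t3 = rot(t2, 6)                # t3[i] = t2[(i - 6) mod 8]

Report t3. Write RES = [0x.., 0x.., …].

RES = [0x78, 0x01, 0x3e, 0x3e, 0x76, 0xfe, 0x34, 0x72]

t0 = [0x76, 0x3e, 0x78, 0x34, 0x72, 0x01, 0x01, 0xfe]
t1 = [0x76, 0x01, 0x01, 0x72, 0x72, 0x01, 0x3e, 0xfe]
t2 = [0x34, 0x72, 0x78, 0x01, 0x3e, 0x3e, 0x76, 0xfe]
t3 = [0x78, 0x01, 0x3e, 0x3e, 0x76, 0xfe, 0x34, 0x72]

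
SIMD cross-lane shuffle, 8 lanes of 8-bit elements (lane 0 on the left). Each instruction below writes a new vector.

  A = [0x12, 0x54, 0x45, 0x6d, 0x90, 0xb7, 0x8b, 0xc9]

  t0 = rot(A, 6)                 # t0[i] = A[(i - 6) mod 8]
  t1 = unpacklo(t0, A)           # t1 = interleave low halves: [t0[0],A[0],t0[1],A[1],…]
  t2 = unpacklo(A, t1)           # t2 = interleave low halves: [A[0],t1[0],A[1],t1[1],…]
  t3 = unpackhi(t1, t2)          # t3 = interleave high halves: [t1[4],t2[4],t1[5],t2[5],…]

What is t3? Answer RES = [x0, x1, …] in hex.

t0 = [0x45, 0x6d, 0x90, 0xb7, 0x8b, 0xc9, 0x12, 0x54]
t1 = [0x45, 0x12, 0x6d, 0x54, 0x90, 0x45, 0xb7, 0x6d]
t2 = [0x12, 0x45, 0x54, 0x12, 0x45, 0x6d, 0x6d, 0x54]
t3 = [0x90, 0x45, 0x45, 0x6d, 0xb7, 0x6d, 0x6d, 0x54]

RES = [ 0x90  0x45  0x45  0x6d  0xb7  0x6d  0x6d  0x54 ]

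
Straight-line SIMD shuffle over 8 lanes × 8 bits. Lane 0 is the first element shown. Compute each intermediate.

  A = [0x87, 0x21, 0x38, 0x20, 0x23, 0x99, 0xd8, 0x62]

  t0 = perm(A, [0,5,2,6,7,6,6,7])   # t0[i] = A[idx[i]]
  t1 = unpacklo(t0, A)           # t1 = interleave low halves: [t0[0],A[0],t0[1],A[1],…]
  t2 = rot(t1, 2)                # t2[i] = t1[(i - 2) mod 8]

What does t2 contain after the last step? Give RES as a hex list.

→ t0 |87|99|38|d8|62|d8|d8|62|
→ t1 |87|87|99|21|38|38|d8|20|
→ t2 |d8|20|87|87|99|21|38|38|

RES = [ 0xd8  0x20  0x87  0x87  0x99  0x21  0x38  0x38 ]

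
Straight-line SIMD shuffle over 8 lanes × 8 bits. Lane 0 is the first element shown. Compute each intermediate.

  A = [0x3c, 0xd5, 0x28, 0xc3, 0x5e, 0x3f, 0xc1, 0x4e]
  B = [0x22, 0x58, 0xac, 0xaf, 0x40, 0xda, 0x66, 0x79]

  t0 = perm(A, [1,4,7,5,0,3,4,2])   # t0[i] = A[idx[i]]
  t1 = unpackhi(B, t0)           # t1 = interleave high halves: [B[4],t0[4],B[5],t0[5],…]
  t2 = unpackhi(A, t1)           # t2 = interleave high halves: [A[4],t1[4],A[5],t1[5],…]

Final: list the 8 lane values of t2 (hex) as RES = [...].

RES = [ 0x5e  0x66  0x3f  0x5e  0xc1  0x79  0x4e  0x28 ]

t0 = [0xd5, 0x5e, 0x4e, 0x3f, 0x3c, 0xc3, 0x5e, 0x28]
t1 = [0x40, 0x3c, 0xda, 0xc3, 0x66, 0x5e, 0x79, 0x28]
t2 = [0x5e, 0x66, 0x3f, 0x5e, 0xc1, 0x79, 0x4e, 0x28]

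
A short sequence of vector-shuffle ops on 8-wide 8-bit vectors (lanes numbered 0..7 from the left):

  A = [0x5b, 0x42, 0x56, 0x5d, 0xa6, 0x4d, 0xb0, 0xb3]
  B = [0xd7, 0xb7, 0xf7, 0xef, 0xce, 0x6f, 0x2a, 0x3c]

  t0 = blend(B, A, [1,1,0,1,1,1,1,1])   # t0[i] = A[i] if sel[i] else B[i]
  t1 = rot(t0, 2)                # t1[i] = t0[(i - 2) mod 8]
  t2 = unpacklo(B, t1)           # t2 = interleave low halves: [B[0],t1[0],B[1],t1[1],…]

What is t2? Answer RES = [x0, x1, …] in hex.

t0 = [0x5b, 0x42, 0xf7, 0x5d, 0xa6, 0x4d, 0xb0, 0xb3]
t1 = [0xb0, 0xb3, 0x5b, 0x42, 0xf7, 0x5d, 0xa6, 0x4d]
t2 = [0xd7, 0xb0, 0xb7, 0xb3, 0xf7, 0x5b, 0xef, 0x42]

RES = [ 0xd7  0xb0  0xb7  0xb3  0xf7  0x5b  0xef  0x42 ]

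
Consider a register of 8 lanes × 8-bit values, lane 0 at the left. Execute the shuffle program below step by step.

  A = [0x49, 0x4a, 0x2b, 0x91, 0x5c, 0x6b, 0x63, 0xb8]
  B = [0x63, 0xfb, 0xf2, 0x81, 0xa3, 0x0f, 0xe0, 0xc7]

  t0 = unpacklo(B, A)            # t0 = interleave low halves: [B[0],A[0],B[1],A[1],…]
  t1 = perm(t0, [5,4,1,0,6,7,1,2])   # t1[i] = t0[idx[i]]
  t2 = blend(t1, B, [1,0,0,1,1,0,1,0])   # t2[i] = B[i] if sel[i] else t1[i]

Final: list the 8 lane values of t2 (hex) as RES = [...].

t0 = [0x63, 0x49, 0xfb, 0x4a, 0xf2, 0x2b, 0x81, 0x91]
t1 = [0x2b, 0xf2, 0x49, 0x63, 0x81, 0x91, 0x49, 0xfb]
t2 = [0x63, 0xf2, 0x49, 0x81, 0xa3, 0x91, 0xe0, 0xfb]

RES = [ 0x63  0xf2  0x49  0x81  0xa3  0x91  0xe0  0xfb ]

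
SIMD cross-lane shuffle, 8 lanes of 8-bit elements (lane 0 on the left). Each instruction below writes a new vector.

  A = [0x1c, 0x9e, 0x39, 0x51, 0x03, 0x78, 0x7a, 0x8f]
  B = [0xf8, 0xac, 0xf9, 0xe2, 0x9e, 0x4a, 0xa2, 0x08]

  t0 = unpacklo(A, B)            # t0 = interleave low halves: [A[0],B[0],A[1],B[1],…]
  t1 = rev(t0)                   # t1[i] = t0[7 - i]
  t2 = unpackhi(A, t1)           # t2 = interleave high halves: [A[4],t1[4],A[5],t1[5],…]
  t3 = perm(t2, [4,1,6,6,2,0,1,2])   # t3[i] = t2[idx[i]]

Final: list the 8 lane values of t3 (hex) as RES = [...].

RES = [0x7a, 0xac, 0x8f, 0x8f, 0x78, 0x03, 0xac, 0x78]

t0 = [0x1c, 0xf8, 0x9e, 0xac, 0x39, 0xf9, 0x51, 0xe2]
t1 = [0xe2, 0x51, 0xf9, 0x39, 0xac, 0x9e, 0xf8, 0x1c]
t2 = [0x03, 0xac, 0x78, 0x9e, 0x7a, 0xf8, 0x8f, 0x1c]
t3 = [0x7a, 0xac, 0x8f, 0x8f, 0x78, 0x03, 0xac, 0x78]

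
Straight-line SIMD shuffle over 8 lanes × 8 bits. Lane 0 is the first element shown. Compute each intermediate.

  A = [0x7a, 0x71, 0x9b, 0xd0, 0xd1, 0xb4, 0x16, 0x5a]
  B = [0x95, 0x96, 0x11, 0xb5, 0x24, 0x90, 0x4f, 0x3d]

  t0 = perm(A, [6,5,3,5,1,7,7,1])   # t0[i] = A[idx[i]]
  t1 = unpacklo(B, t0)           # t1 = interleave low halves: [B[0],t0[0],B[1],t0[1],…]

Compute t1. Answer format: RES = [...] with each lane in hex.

RES = [0x95, 0x16, 0x96, 0xb4, 0x11, 0xd0, 0xb5, 0xb4]

→ t0 |16|b4|d0|b4|71|5a|5a|71|
→ t1 |95|16|96|b4|11|d0|b5|b4|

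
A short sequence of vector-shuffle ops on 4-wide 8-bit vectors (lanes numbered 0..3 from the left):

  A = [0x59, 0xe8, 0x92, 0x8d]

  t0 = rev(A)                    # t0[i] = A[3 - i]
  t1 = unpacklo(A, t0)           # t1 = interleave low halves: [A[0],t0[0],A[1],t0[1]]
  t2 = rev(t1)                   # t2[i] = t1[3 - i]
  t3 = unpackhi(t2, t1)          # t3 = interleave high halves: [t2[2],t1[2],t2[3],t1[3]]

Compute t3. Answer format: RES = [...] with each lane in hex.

  t0: 8d 92 e8 59
  t1: 59 8d e8 92
  t2: 92 e8 8d 59
  t3: 8d e8 59 92

RES = [0x8d, 0xe8, 0x59, 0x92]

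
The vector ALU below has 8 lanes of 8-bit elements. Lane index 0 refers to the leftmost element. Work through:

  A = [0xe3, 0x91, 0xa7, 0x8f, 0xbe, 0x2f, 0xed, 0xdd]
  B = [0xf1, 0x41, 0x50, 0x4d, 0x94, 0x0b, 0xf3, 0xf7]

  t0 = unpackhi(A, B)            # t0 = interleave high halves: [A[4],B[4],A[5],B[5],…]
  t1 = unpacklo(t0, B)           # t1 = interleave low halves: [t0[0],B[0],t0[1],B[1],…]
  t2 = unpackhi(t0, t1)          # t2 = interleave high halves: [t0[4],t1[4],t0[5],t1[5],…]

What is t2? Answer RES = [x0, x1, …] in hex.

t0 = [0xbe, 0x94, 0x2f, 0x0b, 0xed, 0xf3, 0xdd, 0xf7]
t1 = [0xbe, 0xf1, 0x94, 0x41, 0x2f, 0x50, 0x0b, 0x4d]
t2 = [0xed, 0x2f, 0xf3, 0x50, 0xdd, 0x0b, 0xf7, 0x4d]

RES = [0xed, 0x2f, 0xf3, 0x50, 0xdd, 0x0b, 0xf7, 0x4d]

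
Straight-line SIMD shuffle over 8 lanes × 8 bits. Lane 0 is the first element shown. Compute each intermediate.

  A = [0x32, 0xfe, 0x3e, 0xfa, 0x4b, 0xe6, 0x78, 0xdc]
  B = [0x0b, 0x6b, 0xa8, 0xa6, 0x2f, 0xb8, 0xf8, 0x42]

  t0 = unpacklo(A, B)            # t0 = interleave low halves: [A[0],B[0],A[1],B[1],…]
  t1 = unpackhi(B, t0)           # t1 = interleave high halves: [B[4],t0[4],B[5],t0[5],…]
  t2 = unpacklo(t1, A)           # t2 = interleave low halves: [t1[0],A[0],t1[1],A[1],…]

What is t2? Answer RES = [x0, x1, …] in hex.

  t0: 32 0b fe 6b 3e a8 fa a6
  t1: 2f 3e b8 a8 f8 fa 42 a6
  t2: 2f 32 3e fe b8 3e a8 fa

RES = [0x2f, 0x32, 0x3e, 0xfe, 0xb8, 0x3e, 0xa8, 0xfa]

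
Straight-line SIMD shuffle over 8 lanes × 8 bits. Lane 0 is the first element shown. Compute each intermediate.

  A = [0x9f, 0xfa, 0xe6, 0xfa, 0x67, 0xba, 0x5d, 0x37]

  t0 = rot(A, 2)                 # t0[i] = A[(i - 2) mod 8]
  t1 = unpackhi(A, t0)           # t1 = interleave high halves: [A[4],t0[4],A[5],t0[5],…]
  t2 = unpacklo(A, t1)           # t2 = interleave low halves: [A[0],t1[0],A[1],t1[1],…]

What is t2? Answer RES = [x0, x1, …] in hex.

RES = [0x9f, 0x67, 0xfa, 0xe6, 0xe6, 0xba, 0xfa, 0xfa]

→ t0 |5d|37|9f|fa|e6|fa|67|ba|
→ t1 |67|e6|ba|fa|5d|67|37|ba|
→ t2 |9f|67|fa|e6|e6|ba|fa|fa|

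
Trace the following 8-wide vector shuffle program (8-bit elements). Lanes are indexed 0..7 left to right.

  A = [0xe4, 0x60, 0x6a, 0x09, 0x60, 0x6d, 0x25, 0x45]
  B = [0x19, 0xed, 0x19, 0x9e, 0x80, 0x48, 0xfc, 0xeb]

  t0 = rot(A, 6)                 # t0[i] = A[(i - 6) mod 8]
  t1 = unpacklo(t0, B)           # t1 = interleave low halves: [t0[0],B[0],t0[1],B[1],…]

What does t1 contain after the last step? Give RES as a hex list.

RES = [0x6a, 0x19, 0x09, 0xed, 0x60, 0x19, 0x6d, 0x9e]

  t0: 6a 09 60 6d 25 45 e4 60
  t1: 6a 19 09 ed 60 19 6d 9e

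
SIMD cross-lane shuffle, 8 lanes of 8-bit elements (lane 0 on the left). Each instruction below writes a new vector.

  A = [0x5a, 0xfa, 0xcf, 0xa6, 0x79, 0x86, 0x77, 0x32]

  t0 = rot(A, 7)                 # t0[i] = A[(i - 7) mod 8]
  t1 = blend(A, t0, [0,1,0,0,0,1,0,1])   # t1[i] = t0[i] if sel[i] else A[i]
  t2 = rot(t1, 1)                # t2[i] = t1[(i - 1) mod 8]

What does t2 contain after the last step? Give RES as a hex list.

  t0: fa cf a6 79 86 77 32 5a
  t1: 5a cf cf a6 79 77 77 5a
  t2: 5a 5a cf cf a6 79 77 77

RES = [ 0x5a  0x5a  0xcf  0xcf  0xa6  0x79  0x77  0x77 ]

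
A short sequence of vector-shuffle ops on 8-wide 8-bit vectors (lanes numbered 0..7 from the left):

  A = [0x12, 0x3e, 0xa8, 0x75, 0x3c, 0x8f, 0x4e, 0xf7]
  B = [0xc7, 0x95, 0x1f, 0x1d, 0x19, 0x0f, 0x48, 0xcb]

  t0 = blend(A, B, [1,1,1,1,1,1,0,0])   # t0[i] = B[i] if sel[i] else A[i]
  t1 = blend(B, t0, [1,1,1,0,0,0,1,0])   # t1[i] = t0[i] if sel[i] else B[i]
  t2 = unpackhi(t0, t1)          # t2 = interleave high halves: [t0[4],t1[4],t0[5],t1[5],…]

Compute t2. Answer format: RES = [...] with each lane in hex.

→ t0 |c7|95|1f|1d|19|0f|4e|f7|
→ t1 |c7|95|1f|1d|19|0f|4e|cb|
→ t2 |19|19|0f|0f|4e|4e|f7|cb|

RES = [ 0x19  0x19  0x0f  0x0f  0x4e  0x4e  0xf7  0xcb ]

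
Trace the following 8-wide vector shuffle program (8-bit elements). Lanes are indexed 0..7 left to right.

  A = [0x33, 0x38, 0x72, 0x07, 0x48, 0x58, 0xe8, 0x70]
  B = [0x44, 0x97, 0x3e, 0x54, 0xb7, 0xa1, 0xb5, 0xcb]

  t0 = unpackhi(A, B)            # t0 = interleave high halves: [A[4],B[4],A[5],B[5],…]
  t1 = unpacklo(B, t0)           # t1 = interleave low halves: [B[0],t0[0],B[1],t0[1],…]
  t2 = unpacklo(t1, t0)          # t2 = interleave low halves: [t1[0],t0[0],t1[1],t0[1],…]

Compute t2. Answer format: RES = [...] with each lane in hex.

RES = [ 0x44  0x48  0x48  0xb7  0x97  0x58  0xb7  0xa1 ]

  t0: 48 b7 58 a1 e8 b5 70 cb
  t1: 44 48 97 b7 3e 58 54 a1
  t2: 44 48 48 b7 97 58 b7 a1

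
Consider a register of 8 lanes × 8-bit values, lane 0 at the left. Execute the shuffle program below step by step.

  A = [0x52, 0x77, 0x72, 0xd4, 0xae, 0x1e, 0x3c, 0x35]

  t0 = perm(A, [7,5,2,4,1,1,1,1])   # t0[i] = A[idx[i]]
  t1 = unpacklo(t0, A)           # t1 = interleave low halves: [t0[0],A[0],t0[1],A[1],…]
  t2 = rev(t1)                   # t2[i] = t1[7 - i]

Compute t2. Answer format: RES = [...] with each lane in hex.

RES = [0xd4, 0xae, 0x72, 0x72, 0x77, 0x1e, 0x52, 0x35]

t0 = [0x35, 0x1e, 0x72, 0xae, 0x77, 0x77, 0x77, 0x77]
t1 = [0x35, 0x52, 0x1e, 0x77, 0x72, 0x72, 0xae, 0xd4]
t2 = [0xd4, 0xae, 0x72, 0x72, 0x77, 0x1e, 0x52, 0x35]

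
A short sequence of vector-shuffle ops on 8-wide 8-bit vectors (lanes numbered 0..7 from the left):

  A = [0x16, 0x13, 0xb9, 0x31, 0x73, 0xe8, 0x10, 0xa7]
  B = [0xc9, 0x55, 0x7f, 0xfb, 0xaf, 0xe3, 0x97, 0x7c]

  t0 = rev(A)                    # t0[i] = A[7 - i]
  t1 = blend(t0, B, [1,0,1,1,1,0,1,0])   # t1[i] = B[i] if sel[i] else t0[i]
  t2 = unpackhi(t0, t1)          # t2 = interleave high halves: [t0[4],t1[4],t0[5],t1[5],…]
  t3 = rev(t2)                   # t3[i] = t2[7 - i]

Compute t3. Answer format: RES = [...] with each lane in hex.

RES = [0x16, 0x16, 0x97, 0x13, 0xb9, 0xb9, 0xaf, 0x31]

→ t0 |a7|10|e8|73|31|b9|13|16|
→ t1 |c9|10|7f|fb|af|b9|97|16|
→ t2 |31|af|b9|b9|13|97|16|16|
→ t3 |16|16|97|13|b9|b9|af|31|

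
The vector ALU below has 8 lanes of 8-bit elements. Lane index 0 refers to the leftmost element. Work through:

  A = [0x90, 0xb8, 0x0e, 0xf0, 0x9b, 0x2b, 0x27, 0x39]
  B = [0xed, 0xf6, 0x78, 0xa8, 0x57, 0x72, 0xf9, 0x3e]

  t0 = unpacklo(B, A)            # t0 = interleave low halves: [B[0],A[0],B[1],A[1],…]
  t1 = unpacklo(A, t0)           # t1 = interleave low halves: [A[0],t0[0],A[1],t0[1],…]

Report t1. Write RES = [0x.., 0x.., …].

→ t0 |ed|90|f6|b8|78|0e|a8|f0|
→ t1 |90|ed|b8|90|0e|f6|f0|b8|

RES = [ 0x90  0xed  0xb8  0x90  0x0e  0xf6  0xf0  0xb8 ]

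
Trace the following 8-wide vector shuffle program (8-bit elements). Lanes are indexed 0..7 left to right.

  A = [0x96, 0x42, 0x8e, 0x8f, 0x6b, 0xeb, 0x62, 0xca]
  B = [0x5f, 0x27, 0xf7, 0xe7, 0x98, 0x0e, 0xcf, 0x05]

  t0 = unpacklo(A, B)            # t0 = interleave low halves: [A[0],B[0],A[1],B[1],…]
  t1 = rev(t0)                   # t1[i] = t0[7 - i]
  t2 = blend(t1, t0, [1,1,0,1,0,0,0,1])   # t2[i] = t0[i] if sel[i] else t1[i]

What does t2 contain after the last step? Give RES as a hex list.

t0 = [0x96, 0x5f, 0x42, 0x27, 0x8e, 0xf7, 0x8f, 0xe7]
t1 = [0xe7, 0x8f, 0xf7, 0x8e, 0x27, 0x42, 0x5f, 0x96]
t2 = [0x96, 0x5f, 0xf7, 0x27, 0x27, 0x42, 0x5f, 0xe7]

RES = [ 0x96  0x5f  0xf7  0x27  0x27  0x42  0x5f  0xe7 ]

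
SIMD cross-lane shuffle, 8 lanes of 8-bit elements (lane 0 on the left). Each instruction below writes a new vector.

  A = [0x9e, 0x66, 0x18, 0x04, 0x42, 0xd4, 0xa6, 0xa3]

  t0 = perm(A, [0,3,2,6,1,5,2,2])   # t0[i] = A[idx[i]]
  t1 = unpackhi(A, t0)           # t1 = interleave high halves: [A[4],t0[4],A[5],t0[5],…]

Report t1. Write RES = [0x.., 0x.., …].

→ t0 |9e|04|18|a6|66|d4|18|18|
→ t1 |42|66|d4|d4|a6|18|a3|18|

RES = [ 0x42  0x66  0xd4  0xd4  0xa6  0x18  0xa3  0x18 ]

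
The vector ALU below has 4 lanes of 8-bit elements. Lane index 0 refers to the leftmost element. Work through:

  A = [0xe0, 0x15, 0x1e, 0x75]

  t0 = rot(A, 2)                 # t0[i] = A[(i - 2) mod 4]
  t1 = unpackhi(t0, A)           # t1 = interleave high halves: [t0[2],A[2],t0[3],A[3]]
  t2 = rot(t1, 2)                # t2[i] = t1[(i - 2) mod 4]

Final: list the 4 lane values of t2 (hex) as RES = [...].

  t0: 1e 75 e0 15
  t1: e0 1e 15 75
  t2: 15 75 e0 1e

RES = [0x15, 0x75, 0xe0, 0x1e]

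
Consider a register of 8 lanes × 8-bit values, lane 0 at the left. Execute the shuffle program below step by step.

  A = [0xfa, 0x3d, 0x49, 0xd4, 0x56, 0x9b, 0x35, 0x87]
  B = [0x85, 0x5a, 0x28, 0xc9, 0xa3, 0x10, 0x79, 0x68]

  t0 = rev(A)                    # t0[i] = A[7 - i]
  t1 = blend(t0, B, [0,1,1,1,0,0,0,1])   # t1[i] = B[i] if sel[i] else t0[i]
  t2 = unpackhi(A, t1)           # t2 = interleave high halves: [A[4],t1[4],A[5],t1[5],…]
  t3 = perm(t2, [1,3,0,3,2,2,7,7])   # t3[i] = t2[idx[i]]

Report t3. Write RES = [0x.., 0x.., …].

→ t0 |87|35|9b|56|d4|49|3d|fa|
→ t1 |87|5a|28|c9|d4|49|3d|68|
→ t2 |56|d4|9b|49|35|3d|87|68|
→ t3 |d4|49|56|49|9b|9b|68|68|

RES = [0xd4, 0x49, 0x56, 0x49, 0x9b, 0x9b, 0x68, 0x68]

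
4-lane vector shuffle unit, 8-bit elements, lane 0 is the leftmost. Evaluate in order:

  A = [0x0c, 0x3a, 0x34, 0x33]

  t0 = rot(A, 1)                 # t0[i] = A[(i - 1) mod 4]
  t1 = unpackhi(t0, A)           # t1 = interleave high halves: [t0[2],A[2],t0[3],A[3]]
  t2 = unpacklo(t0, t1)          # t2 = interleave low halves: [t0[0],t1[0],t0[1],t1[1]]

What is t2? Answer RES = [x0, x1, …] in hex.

RES = [ 0x33  0x3a  0x0c  0x34 ]

  t0: 33 0c 3a 34
  t1: 3a 34 34 33
  t2: 33 3a 0c 34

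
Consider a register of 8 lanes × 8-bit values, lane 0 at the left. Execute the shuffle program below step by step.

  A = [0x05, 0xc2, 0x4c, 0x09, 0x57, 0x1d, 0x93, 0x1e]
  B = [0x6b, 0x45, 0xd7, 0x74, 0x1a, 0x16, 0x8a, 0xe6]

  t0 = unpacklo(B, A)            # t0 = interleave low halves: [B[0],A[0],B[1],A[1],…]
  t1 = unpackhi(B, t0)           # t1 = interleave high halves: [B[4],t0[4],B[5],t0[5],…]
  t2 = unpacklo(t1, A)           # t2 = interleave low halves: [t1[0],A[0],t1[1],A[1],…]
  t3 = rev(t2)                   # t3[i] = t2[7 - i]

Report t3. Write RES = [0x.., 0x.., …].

t0 = [0x6b, 0x05, 0x45, 0xc2, 0xd7, 0x4c, 0x74, 0x09]
t1 = [0x1a, 0xd7, 0x16, 0x4c, 0x8a, 0x74, 0xe6, 0x09]
t2 = [0x1a, 0x05, 0xd7, 0xc2, 0x16, 0x4c, 0x4c, 0x09]
t3 = [0x09, 0x4c, 0x4c, 0x16, 0xc2, 0xd7, 0x05, 0x1a]

RES = [0x09, 0x4c, 0x4c, 0x16, 0xc2, 0xd7, 0x05, 0x1a]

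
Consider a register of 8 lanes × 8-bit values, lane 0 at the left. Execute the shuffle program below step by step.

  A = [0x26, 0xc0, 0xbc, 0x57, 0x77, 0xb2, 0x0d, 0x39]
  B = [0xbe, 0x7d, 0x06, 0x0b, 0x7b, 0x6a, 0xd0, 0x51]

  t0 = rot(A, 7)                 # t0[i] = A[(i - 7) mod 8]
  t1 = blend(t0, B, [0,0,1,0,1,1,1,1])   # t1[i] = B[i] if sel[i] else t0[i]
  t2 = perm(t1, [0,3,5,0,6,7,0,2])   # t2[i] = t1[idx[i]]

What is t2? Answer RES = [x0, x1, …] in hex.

  t0: c0 bc 57 77 b2 0d 39 26
  t1: c0 bc 06 77 7b 6a d0 51
  t2: c0 77 6a c0 d0 51 c0 06

RES = [0xc0, 0x77, 0x6a, 0xc0, 0xd0, 0x51, 0xc0, 0x06]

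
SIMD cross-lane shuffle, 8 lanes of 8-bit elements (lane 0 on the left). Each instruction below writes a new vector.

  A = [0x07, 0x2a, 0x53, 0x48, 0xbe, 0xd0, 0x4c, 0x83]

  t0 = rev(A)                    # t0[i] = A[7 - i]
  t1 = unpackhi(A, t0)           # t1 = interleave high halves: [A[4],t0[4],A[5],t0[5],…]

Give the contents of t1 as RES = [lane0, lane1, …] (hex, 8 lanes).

→ t0 |83|4c|d0|be|48|53|2a|07|
→ t1 |be|48|d0|53|4c|2a|83|07|

RES = [0xbe, 0x48, 0xd0, 0x53, 0x4c, 0x2a, 0x83, 0x07]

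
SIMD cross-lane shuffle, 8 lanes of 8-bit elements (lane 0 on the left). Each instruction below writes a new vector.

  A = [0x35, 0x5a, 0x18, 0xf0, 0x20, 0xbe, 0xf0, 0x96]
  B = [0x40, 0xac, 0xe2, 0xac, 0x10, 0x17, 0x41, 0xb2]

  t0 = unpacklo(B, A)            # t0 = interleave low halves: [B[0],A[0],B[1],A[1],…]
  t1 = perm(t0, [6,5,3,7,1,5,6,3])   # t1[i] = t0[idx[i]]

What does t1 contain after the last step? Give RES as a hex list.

→ t0 |40|35|ac|5a|e2|18|ac|f0|
→ t1 |ac|18|5a|f0|35|18|ac|5a|

RES = [0xac, 0x18, 0x5a, 0xf0, 0x35, 0x18, 0xac, 0x5a]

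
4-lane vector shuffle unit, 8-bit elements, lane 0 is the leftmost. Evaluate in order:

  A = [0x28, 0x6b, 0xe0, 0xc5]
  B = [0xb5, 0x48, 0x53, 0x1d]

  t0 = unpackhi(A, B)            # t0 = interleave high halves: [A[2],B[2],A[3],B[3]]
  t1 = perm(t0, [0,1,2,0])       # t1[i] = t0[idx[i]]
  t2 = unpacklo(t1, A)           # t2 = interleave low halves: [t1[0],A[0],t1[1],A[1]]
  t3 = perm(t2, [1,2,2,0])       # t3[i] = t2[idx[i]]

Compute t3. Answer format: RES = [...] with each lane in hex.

RES = [0x28, 0x53, 0x53, 0xe0]

t0 = [0xe0, 0x53, 0xc5, 0x1d]
t1 = [0xe0, 0x53, 0xc5, 0xe0]
t2 = [0xe0, 0x28, 0x53, 0x6b]
t3 = [0x28, 0x53, 0x53, 0xe0]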